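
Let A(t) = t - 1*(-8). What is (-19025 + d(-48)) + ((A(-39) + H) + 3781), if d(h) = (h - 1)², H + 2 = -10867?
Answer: -23743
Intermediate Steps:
A(t) = 8 + t (A(t) = t + 8 = 8 + t)
H = -10869 (H = -2 - 10867 = -10869)
d(h) = (-1 + h)²
(-19025 + d(-48)) + ((A(-39) + H) + 3781) = (-19025 + (-1 - 48)²) + (((8 - 39) - 10869) + 3781) = (-19025 + (-49)²) + ((-31 - 10869) + 3781) = (-19025 + 2401) + (-10900 + 3781) = -16624 - 7119 = -23743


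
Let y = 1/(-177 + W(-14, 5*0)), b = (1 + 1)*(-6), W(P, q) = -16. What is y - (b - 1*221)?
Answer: 44968/193 ≈ 232.99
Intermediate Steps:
b = -12 (b = 2*(-6) = -12)
y = -1/193 (y = 1/(-177 - 16) = 1/(-193) = -1/193 ≈ -0.0051813)
y - (b - 1*221) = -1/193 - (-12 - 1*221) = -1/193 - (-12 - 221) = -1/193 - 1*(-233) = -1/193 + 233 = 44968/193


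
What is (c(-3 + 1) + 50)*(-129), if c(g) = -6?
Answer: -5676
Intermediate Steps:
(c(-3 + 1) + 50)*(-129) = (-6 + 50)*(-129) = 44*(-129) = -5676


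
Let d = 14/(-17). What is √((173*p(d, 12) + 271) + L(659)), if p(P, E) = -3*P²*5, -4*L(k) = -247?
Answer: I*√1649821/34 ≈ 37.778*I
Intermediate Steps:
L(k) = 247/4 (L(k) = -¼*(-247) = 247/4)
d = -14/17 (d = 14*(-1/17) = -14/17 ≈ -0.82353)
p(P, E) = -15*P²
√((173*p(d, 12) + 271) + L(659)) = √((173*(-15*(-14/17)²) + 271) + 247/4) = √((173*(-15*196/289) + 271) + 247/4) = √((173*(-2940/289) + 271) + 247/4) = √((-508620/289 + 271) + 247/4) = √(-430301/289 + 247/4) = √(-1649821/1156) = I*√1649821/34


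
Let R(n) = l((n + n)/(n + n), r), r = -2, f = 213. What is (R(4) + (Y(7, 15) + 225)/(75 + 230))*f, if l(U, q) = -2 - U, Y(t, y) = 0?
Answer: -29394/61 ≈ -481.87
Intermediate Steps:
R(n) = -3 (R(n) = -2 - (n + n)/(n + n) = -2 - 2*n/(2*n) = -2 - 2*n*1/(2*n) = -2 - 1*1 = -2 - 1 = -3)
(R(4) + (Y(7, 15) + 225)/(75 + 230))*f = (-3 + (0 + 225)/(75 + 230))*213 = (-3 + 225/305)*213 = (-3 + 225*(1/305))*213 = (-3 + 45/61)*213 = -138/61*213 = -29394/61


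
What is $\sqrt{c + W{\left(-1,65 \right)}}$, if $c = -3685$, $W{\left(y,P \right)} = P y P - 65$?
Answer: $5 i \sqrt{319} \approx 89.303 i$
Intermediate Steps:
$W{\left(y,P \right)} = -65 + y P^{2}$ ($W{\left(y,P \right)} = y P^{2} - 65 = -65 + y P^{2}$)
$\sqrt{c + W{\left(-1,65 \right)}} = \sqrt{-3685 - 4290} = \sqrt{-7975} = 5 i \sqrt{319}$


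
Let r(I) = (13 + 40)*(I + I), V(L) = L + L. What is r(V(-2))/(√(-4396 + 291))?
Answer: 424*I*√4105/4105 ≈ 6.6177*I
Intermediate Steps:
V(L) = 2*L
r(I) = 106*I (r(I) = 53*(2*I) = 106*I)
r(V(-2))/(√(-4396 + 291)) = (106*(2*(-2)))/(√(-4396 + 291)) = (106*(-4))/(√(-4105)) = -424*(-I*√4105/4105) = -(-424)*I*√4105/4105 = 424*I*√4105/4105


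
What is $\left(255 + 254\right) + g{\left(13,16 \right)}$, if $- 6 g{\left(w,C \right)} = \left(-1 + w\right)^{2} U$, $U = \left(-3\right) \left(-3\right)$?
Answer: $293$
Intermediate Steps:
$U = 9$
$g{\left(w,C \right)} = - \frac{3 \left(-1 + w\right)^{2}}{2}$ ($g{\left(w,C \right)} = - \frac{\left(-1 + w\right)^{2} \cdot 9}{6} = - \frac{9 \left(-1 + w\right)^{2}}{6} = - \frac{3 \left(-1 + w\right)^{2}}{2}$)
$\left(255 + 254\right) + g{\left(13,16 \right)} = \left(255 + 254\right) - \frac{3 \left(-1 + 13\right)^{2}}{2} = 509 - \frac{3 \cdot 12^{2}}{2} = 509 - 216 = 293$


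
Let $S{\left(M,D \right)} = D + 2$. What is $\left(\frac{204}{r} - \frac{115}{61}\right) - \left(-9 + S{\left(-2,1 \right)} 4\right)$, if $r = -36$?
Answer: $- \frac{1931}{183} \approx -10.552$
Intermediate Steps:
$S{\left(M,D \right)} = 2 + D$
$\left(\frac{204}{r} - \frac{115}{61}\right) - \left(-9 + S{\left(-2,1 \right)} 4\right) = \left(\frac{204}{-36} - \frac{115}{61}\right) - \left(-9 + \left(2 + 1\right) 4\right) = \left(204 \left(- \frac{1}{36}\right) - \frac{115}{61}\right) - \left(-9 + 3 \cdot 4\right) = \left(- \frac{17}{3} - \frac{115}{61}\right) - \left(-9 + 12\right) = - \frac{1382}{183} - 3 = - \frac{1931}{183}$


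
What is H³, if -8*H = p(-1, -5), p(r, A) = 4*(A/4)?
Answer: 125/512 ≈ 0.24414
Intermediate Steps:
p(r, A) = A (p(r, A) = 4*(A*(¼)) = 4*(A/4) = A)
H = 5/8 (H = -⅛*(-5) = 5/8 ≈ 0.62500)
H³ = (5/8)³ = 125/512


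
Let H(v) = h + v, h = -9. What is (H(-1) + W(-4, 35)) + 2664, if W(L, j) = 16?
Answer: 2670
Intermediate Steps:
H(v) = -9 + v
(H(-1) + W(-4, 35)) + 2664 = ((-9 - 1) + 16) + 2664 = (-10 + 16) + 2664 = 6 + 2664 = 2670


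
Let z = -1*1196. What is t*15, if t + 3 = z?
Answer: -17985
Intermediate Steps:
z = -1196
t = -1199 (t = -3 - 1196 = -1199)
t*15 = -1199*15 = -17985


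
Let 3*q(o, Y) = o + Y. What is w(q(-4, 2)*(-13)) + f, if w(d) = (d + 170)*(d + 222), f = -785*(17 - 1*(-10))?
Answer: 180157/9 ≈ 20017.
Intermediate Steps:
q(o, Y) = Y/3 + o/3 (q(o, Y) = (o + Y)/3 = (Y + o)/3 = Y/3 + o/3)
f = -21195 (f = -785*(17 + 10) = -785*27 = -21195)
w(d) = (170 + d)*(222 + d)
w(q(-4, 2)*(-13)) + f = (37740 + (((1/3)*2 + (1/3)*(-4))*(-13))**2 + 392*(((1/3)*2 + (1/3)*(-4))*(-13))) - 21195 = (37740 + ((2/3 - 4/3)*(-13))**2 + 392*((2/3 - 4/3)*(-13))) - 21195 = (37740 + (-2/3*(-13))**2 + 392*(-2/3*(-13))) - 21195 = (37740 + (26/3)**2 + 392*(26/3)) - 21195 = (37740 + 676/9 + 10192/3) - 21195 = 370912/9 - 21195 = 180157/9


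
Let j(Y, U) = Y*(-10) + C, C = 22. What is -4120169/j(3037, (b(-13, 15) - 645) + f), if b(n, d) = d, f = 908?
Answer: 4120169/30348 ≈ 135.76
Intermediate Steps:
j(Y, U) = 22 - 10*Y (j(Y, U) = Y*(-10) + 22 = -10*Y + 22 = 22 - 10*Y)
-4120169/j(3037, (b(-13, 15) - 645) + f) = -4120169/(22 - 10*3037) = -4120169/(22 - 30370) = -4120169/(-30348) = -4120169*(-1/30348) = 4120169/30348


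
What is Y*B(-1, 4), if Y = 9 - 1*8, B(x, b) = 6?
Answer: 6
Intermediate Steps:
Y = 1 (Y = 9 - 8 = 1)
Y*B(-1, 4) = 1*6 = 6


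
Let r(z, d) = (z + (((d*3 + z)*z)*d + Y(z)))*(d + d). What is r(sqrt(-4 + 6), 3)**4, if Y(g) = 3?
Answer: 4182493968 + 2154200832*sqrt(2) ≈ 7.2290e+9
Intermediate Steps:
r(z, d) = 2*d*(3 + z + d*z*(z + 3*d)) (r(z, d) = (z + (((d*3 + z)*z)*d + 3))*(d + d) = (z + (((3*d + z)*z)*d + 3))*(2*d) = (z + (((z + 3*d)*z)*d + 3))*(2*d) = (z + ((z*(z + 3*d))*d + 3))*(2*d) = (z + (d*z*(z + 3*d) + 3))*(2*d) = (z + (3 + d*z*(z + 3*d)))*(2*d) = (3 + z + d*z*(z + 3*d))*(2*d) = 2*d*(3 + z + d*z*(z + 3*d)))
r(sqrt(-4 + 6), 3)**4 = (2*3*(3 + sqrt(-4 + 6) + 3*(sqrt(-4 + 6))**2 + 3*sqrt(-4 + 6)*3**2))**4 = (2*3*(3 + sqrt(2) + 3*(sqrt(2))**2 + 3*sqrt(2)*9))**4 = (2*3*(3 + sqrt(2) + 3*2 + 27*sqrt(2)))**4 = (2*3*(3 + sqrt(2) + 6 + 27*sqrt(2)))**4 = (2*3*(9 + 28*sqrt(2)))**4 = (54 + 168*sqrt(2))**4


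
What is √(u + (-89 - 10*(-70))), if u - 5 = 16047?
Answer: √16663 ≈ 129.09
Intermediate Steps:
u = 16052 (u = 5 + 16047 = 16052)
√(u + (-89 - 10*(-70))) = √(16052 + (-89 - 10*(-70))) = √(16052 + (-89 + 700)) = √(16052 + 611) = √16663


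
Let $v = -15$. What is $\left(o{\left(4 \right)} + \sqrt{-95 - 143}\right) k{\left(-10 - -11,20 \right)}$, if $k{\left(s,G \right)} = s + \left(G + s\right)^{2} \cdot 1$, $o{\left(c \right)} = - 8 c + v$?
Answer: $-20774 + 442 i \sqrt{238} \approx -20774.0 + 6818.8 i$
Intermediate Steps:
$o{\left(c \right)} = -15 - 8 c$ ($o{\left(c \right)} = - 8 c - 15 = -15 - 8 c$)
$k{\left(s,G \right)} = s + \left(G + s\right)^{2}$
$\left(o{\left(4 \right)} + \sqrt{-95 - 143}\right) k{\left(-10 - -11,20 \right)} = \left(\left(-15 - 32\right) + \sqrt{-95 - 143}\right) \left(\left(-10 - -11\right) + \left(20 - -1\right)^{2}\right) = \left(\left(-15 - 32\right) + \sqrt{-238}\right) \left(\left(-10 + 11\right) + \left(20 + \left(-10 + 11\right)\right)^{2}\right) = \left(-47 + i \sqrt{238}\right) \left(1 + \left(20 + 1\right)^{2}\right) = \left(-47 + i \sqrt{238}\right) \left(1 + 21^{2}\right) = \left(-47 + i \sqrt{238}\right) \left(1 + 441\right) = \left(-47 + i \sqrt{238}\right) 442 = -20774 + 442 i \sqrt{238}$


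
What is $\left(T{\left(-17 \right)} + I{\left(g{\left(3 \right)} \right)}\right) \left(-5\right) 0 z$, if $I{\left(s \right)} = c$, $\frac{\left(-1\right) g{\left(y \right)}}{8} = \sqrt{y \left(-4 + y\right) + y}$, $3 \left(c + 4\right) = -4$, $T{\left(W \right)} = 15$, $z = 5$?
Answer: $0$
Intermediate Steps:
$c = - \frac{16}{3}$ ($c = -4 + \frac{1}{3} \left(-4\right) = -4 - \frac{4}{3} = - \frac{16}{3} \approx -5.3333$)
$g{\left(y \right)} = - 8 \sqrt{y + y \left(-4 + y\right)}$ ($g{\left(y \right)} = - 8 \sqrt{y \left(-4 + y\right) + y} = - 8 \sqrt{y + y \left(-4 + y\right)}$)
$I{\left(s \right)} = - \frac{16}{3}$
$\left(T{\left(-17 \right)} + I{\left(g{\left(3 \right)} \right)}\right) \left(-5\right) 0 z = \left(15 - \frac{16}{3}\right) \left(-5\right) 0 \cdot 5 = \frac{29 \cdot 0 \cdot 5}{3} = \frac{29}{3} \cdot 0 = 0$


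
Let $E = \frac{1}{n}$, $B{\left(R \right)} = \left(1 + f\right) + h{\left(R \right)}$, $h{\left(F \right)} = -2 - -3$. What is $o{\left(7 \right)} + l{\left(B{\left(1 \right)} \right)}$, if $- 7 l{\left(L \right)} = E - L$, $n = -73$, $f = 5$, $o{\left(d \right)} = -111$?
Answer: $- \frac{56209}{511} \approx -110.0$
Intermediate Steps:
$h{\left(F \right)} = 1$ ($h{\left(F \right)} = -2 + 3 = 1$)
$B{\left(R \right)} = 7$ ($B{\left(R \right)} = \left(1 + 5\right) + 1 = 6 + 1 = 7$)
$E = - \frac{1}{73}$ ($E = \frac{1}{-73} = - \frac{1}{73} \approx -0.013699$)
$l{\left(L \right)} = \frac{1}{511} + \frac{L}{7}$ ($l{\left(L \right)} = - \frac{- \frac{1}{73} - L}{7} = \frac{1}{511} + \frac{L}{7}$)
$o{\left(7 \right)} + l{\left(B{\left(1 \right)} \right)} = -111 + \left(\frac{1}{511} + \frac{1}{7} \cdot 7\right) = -111 + \left(\frac{1}{511} + 1\right) = -111 + \frac{512}{511} = - \frac{56209}{511}$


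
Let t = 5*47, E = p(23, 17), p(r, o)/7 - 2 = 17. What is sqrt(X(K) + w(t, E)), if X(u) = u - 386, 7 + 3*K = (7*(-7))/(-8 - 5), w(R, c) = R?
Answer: I*sqrt(25701)/13 ≈ 12.332*I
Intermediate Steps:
p(r, o) = 133 (p(r, o) = 14 + 7*17 = 14 + 119 = 133)
E = 133
t = 235
K = -14/13 (K = -7/3 + ((7*(-7))/(-8 - 5))/3 = -7/3 + (-49/(-13))/3 = -7/3 + (-49*(-1/13))/3 = -7/3 + (1/3)*(49/13) = -7/3 + 49/39 = -14/13 ≈ -1.0769)
X(u) = -386 + u
sqrt(X(K) + w(t, E)) = sqrt((-386 - 14/13) + 235) = sqrt(-5032/13 + 235) = sqrt(-1977/13) = I*sqrt(25701)/13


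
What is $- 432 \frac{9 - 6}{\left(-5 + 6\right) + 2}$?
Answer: $-432$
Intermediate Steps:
$- 432 \frac{9 - 6}{\left(-5 + 6\right) + 2} = - 432 \frac{3}{1 + 2} = - 432 \cdot \frac{3}{3} = - 432 \cdot 3 \cdot \frac{1}{3} = \left(-432\right) 1 = -432$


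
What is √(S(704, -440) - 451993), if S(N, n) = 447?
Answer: I*√451546 ≈ 671.97*I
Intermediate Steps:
√(S(704, -440) - 451993) = √(447 - 451993) = √(-451546) = I*√451546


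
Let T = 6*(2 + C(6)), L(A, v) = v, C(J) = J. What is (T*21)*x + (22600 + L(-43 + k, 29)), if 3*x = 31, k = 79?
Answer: 33045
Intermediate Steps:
x = 31/3 (x = (1/3)*31 = 31/3 ≈ 10.333)
T = 48 (T = 6*(2 + 6) = 6*8 = 48)
(T*21)*x + (22600 + L(-43 + k, 29)) = (48*21)*(31/3) + (22600 + 29) = 1008*(31/3) + 22629 = 10416 + 22629 = 33045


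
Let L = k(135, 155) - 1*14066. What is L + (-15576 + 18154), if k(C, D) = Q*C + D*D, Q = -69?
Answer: 3222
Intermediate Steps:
k(C, D) = D² - 69*C (k(C, D) = -69*C + D*D = -69*C + D² = D² - 69*C)
L = 644 (L = (155² - 69*135) - 1*14066 = (24025 - 9315) - 14066 = 14710 - 14066 = 644)
L + (-15576 + 18154) = 644 + (-15576 + 18154) = 644 + 2578 = 3222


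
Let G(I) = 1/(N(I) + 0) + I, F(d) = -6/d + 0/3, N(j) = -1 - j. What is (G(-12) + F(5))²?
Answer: 519841/3025 ≈ 171.85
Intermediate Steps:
F(d) = -6/d (F(d) = -6/d + 0*(⅓) = -6/d + 0 = -6/d)
G(I) = I + 1/(-1 - I) (G(I) = 1/((-1 - I) + 0) + I = 1/(-1 - I) + I = I + 1/(-1 - I))
(G(-12) + F(5))² = ((-1 - 12*(1 - 12))/(1 - 12) - 6/5)² = ((-1 - 12*(-11))/(-11) - 6*⅕)² = (-(-1 + 132)/11 - 6/5)² = (-1/11*131 - 6/5)² = (-131/11 - 6/5)² = (-721/55)² = 519841/3025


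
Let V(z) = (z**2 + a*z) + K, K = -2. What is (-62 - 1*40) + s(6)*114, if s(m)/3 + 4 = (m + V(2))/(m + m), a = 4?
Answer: -1014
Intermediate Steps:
V(z) = -2 + z**2 + 4*z (V(z) = (z**2 + 4*z) - 2 = -2 + z**2 + 4*z)
s(m) = -12 + 3*(10 + m)/(2*m) (s(m) = -12 + 3*((m + (-2 + 2**2 + 4*2))/(m + m)) = -12 + 3*((m + (-2 + 4 + 8))/((2*m))) = -12 + 3*((m + 10)*(1/(2*m))) = -12 + 3*((10 + m)*(1/(2*m))) = -12 + 3*((10 + m)/(2*m)) = -12 + 3*(10 + m)/(2*m))
(-62 - 1*40) + s(6)*114 = (-62 - 1*40) + (-21/2 + 15/6)*114 = (-62 - 40) + (-21/2 + 15*(1/6))*114 = -102 + (-21/2 + 5/2)*114 = -102 - 8*114 = -102 - 912 = -1014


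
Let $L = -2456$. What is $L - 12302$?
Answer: $-14758$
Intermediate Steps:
$L - 12302 = -2456 - 12302 = -14758$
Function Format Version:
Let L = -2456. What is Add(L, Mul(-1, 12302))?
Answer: -14758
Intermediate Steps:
Add(L, Mul(-1, 12302)) = Add(-2456, Mul(-1, 12302)) = Add(-2456, -12302) = -14758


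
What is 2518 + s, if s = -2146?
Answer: 372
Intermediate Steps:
2518 + s = 2518 - 2146 = 372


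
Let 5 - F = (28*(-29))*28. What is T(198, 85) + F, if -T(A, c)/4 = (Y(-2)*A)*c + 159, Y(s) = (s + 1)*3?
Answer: 224065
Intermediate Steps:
Y(s) = 3 + 3*s (Y(s) = (1 + s)*3 = 3 + 3*s)
T(A, c) = -636 + 12*A*c (T(A, c) = -4*(((3 + 3*(-2))*A)*c + 159) = -4*(((3 - 6)*A)*c + 159) = -4*((-3*A)*c + 159) = -4*(-3*A*c + 159) = -4*(159 - 3*A*c) = -636 + 12*A*c)
F = 22741 (F = 5 - 28*(-29)*28 = 5 - (-812)*28 = 5 - 1*(-22736) = 5 + 22736 = 22741)
T(198, 85) + F = (-636 + 12*198*85) + 22741 = (-636 + 201960) + 22741 = 201324 + 22741 = 224065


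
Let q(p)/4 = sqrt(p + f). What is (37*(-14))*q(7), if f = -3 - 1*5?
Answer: -2072*I ≈ -2072.0*I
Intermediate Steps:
f = -8 (f = -3 - 5 = -8)
q(p) = 4*sqrt(-8 + p) (q(p) = 4*sqrt(p - 8) = 4*sqrt(-8 + p))
(37*(-14))*q(7) = (37*(-14))*(4*sqrt(-8 + 7)) = -2072*sqrt(-1) = -2072*I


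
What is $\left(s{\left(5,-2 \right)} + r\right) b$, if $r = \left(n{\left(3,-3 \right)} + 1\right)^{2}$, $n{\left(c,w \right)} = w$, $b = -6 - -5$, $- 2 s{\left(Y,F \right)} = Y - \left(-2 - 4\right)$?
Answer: $\frac{3}{2} \approx 1.5$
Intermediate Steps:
$s{\left(Y,F \right)} = -3 - \frac{Y}{2}$ ($s{\left(Y,F \right)} = - \frac{Y - \left(-2 - 4\right)}{2} = - \frac{Y - -6}{2} = - \frac{Y + 6}{2} = - \frac{6 + Y}{2} = -3 - \frac{Y}{2}$)
$b = -1$ ($b = -6 + 5 = -1$)
$r = 4$ ($r = \left(-3 + 1\right)^{2} = \left(-2\right)^{2} = 4$)
$\left(s{\left(5,-2 \right)} + r\right) b = \left(\left(-3 - \frac{5}{2}\right) + 4\right) \left(-1\right) = \left(- \frac{11}{2} + 4\right) \left(-1\right) = \left(- \frac{3}{2}\right) \left(-1\right) = \frac{3}{2}$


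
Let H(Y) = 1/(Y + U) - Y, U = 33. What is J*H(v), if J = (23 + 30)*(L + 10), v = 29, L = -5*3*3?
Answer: 3333435/62 ≈ 53765.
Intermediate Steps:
L = -45 (L = -15*3 = -45)
H(Y) = 1/(33 + Y) - Y (H(Y) = 1/(Y + 33) - Y = 1/(33 + Y) - Y)
J = -1855 (J = (23 + 30)*(-45 + 10) = 53*(-35) = -1855)
J*H(v) = -1855*(1 - 1*29**2 - 33*29)/(33 + 29) = -1855*(1 - 1*841 - 957)/62 = -1855*(1 - 841 - 957)/62 = -1855*(-1797)/62 = -1855*(-1797/62) = 3333435/62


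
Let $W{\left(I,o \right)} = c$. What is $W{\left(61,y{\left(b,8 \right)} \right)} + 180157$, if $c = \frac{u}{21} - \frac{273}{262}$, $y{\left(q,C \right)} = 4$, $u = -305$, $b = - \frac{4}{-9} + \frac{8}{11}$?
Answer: $\frac{991138171}{5502} \approx 1.8014 \cdot 10^{5}$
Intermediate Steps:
$b = \frac{116}{99}$ ($b = \left(-4\right) \left(- \frac{1}{9}\right) + 8 \cdot \frac{1}{11} = \frac{4}{9} + \frac{8}{11} = \frac{116}{99} \approx 1.1717$)
$c = - \frac{85643}{5502}$ ($c = - \frac{305}{21} - \frac{273}{262} = - \frac{85643}{5502} \approx -15.566$)
$W{\left(I,o \right)} = - \frac{85643}{5502}$
$W{\left(61,y{\left(b,8 \right)} \right)} + 180157 = - \frac{85643}{5502} + 180157 = \frac{991138171}{5502}$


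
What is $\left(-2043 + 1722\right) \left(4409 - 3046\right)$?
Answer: $-437523$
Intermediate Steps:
$\left(-2043 + 1722\right) \left(4409 - 3046\right) = - 321 \left(4409 - 3046\right) = \left(-321\right) 1363 = -437523$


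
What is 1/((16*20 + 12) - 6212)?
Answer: -1/5880 ≈ -0.00017007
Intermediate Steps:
1/((16*20 + 12) - 6212) = 1/((320 + 12) - 6212) = 1/(332 - 6212) = 1/(-5880) = -1/5880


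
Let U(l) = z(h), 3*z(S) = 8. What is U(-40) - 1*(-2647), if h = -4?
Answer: 7949/3 ≈ 2649.7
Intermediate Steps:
z(S) = 8/3 (z(S) = (⅓)*8 = 8/3)
U(l) = 8/3
U(-40) - 1*(-2647) = 8/3 - 1*(-2647) = 8/3 + 2647 = 7949/3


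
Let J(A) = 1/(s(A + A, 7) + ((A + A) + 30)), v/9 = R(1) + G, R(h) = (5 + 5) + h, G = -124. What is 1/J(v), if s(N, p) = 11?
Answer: -1993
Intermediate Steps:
R(h) = 10 + h
v = -1017 (v = 9*((10 + 1) - 124) = 9*(11 - 124) = 9*(-113) = -1017)
J(A) = 1/(41 + 2*A) (J(A) = 1/(11 + ((A + A) + 30)) = 1/(11 + (2*A + 30)) = 1/(11 + (30 + 2*A)) = 1/(41 + 2*A))
1/J(v) = 1/(1/(41 + 2*(-1017))) = 1/(1/(41 - 2034)) = 1/(1/(-1993)) = 1/(-1/1993) = -1993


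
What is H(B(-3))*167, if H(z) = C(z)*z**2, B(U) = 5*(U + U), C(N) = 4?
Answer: 601200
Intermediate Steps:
B(U) = 10*U (B(U) = 5*(2*U) = 10*U)
H(z) = 4*z**2
H(B(-3))*167 = (4*(10*(-3))**2)*167 = (4*(-30)**2)*167 = (4*900)*167 = 3600*167 = 601200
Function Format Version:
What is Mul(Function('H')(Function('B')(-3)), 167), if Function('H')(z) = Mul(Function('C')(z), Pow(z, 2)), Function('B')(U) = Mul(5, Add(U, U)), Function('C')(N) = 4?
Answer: 601200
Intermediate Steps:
Function('B')(U) = Mul(10, U) (Function('B')(U) = Mul(5, Mul(2, U)) = Mul(10, U))
Function('H')(z) = Mul(4, Pow(z, 2))
Mul(Function('H')(Function('B')(-3)), 167) = Mul(Mul(4, Pow(Mul(10, -3), 2)), 167) = Mul(Mul(4, Pow(-30, 2)), 167) = Mul(Mul(4, 900), 167) = Mul(3600, 167) = 601200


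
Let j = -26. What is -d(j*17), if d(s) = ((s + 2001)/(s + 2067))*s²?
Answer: -23428652/125 ≈ -1.8743e+5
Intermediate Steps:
d(s) = s²*(2001 + s)/(2067 + s) (d(s) = ((2001 + s)/(2067 + s))*s² = s²*(2001 + s)/(2067 + s))
-d(j*17) = -(-26*17)²*(2001 - 26*17)/(2067 - 26*17) = -(-442)²*(2001 - 442)/(2067 - 442) = -195364*1559/1625 = -1*23428652/125 = -23428652/125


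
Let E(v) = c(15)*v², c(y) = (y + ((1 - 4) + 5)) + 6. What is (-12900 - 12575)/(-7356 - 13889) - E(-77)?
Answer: -579418288/4249 ≈ -1.3637e+5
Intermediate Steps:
c(y) = 8 + y (c(y) = (y + (-3 + 5)) + 6 = (y + 2) + 6 = (2 + y) + 6 = 8 + y)
E(v) = 23*v² (E(v) = (8 + 15)*v² = 23*v²)
(-12900 - 12575)/(-7356 - 13889) - E(-77) = (-12900 - 12575)/(-7356 - 13889) - 23*(-77)² = -25475/(-21245) - 23*5929 = -25475*(-1/21245) - 1*136367 = 5095/4249 - 136367 = -579418288/4249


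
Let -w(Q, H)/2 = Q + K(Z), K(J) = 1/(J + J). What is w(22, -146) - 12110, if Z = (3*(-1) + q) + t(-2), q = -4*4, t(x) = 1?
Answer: -218771/18 ≈ -12154.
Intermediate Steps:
q = -16
Z = -18 (Z = (3*(-1) - 16) + 1 = (-3 - 16) + 1 = -19 + 1 = -18)
K(J) = 1/(2*J)
w(Q, H) = 1/18 - 2*Q (w(Q, H) = -2*(Q + (½)/(-18)) = -2*(Q + (½)*(-1/18)) = -2*(Q - 1/36) = -2*(-1/36 + Q) = 1/18 - 2*Q)
w(22, -146) - 12110 = (1/18 - 2*22) - 12110 = (1/18 - 44) - 12110 = -791/18 - 12110 = -218771/18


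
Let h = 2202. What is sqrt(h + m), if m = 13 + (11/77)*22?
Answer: sqrt(108689)/7 ≈ 47.097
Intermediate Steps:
m = 113/7 (m = 13 + (11*(1/77))*22 = 13 + (1/7)*22 = 13 + 22/7 = 113/7 ≈ 16.143)
sqrt(h + m) = sqrt(2202 + 113/7) = sqrt(15527/7) = sqrt(108689)/7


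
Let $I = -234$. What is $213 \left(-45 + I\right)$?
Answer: $-59427$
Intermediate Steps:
$213 \left(-45 + I\right) = 213 \left(-45 - 234\right) = 213 \left(-279\right) = -59427$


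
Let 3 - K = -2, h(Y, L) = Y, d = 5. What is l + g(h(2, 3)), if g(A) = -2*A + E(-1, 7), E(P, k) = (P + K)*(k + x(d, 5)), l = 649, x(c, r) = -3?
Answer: 661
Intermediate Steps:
K = 5 (K = 3 - 1*(-2) = 3 + 2 = 5)
E(P, k) = (-3 + k)*(5 + P) (E(P, k) = (P + 5)*(k - 3) = (5 + P)*(-3 + k) = (-3 + k)*(5 + P))
g(A) = 16 - 2*A (g(A) = -2*A + (-15 - 3*(-1) + 5*7 - 1*7) = -2*A + (-15 + 3 + 35 - 7) = -2*A + 16 = 16 - 2*A)
l + g(h(2, 3)) = 649 + (16 - 2*2) = 649 + (16 - 4) = 649 + 12 = 661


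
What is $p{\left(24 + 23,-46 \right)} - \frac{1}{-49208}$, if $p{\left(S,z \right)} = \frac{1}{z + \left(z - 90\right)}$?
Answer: $- \frac{24513}{4477928} \approx -0.0054742$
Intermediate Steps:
$p{\left(S,z \right)} = \frac{1}{-90 + 2 z}$ ($p{\left(S,z \right)} = \frac{1}{z + \left(-90 + z\right)} = \frac{1}{-90 + 2 z}$)
$p{\left(24 + 23,-46 \right)} - \frac{1}{-49208} = \frac{1}{2 \left(-45 - 46\right)} - \frac{1}{-49208} = \frac{1}{2 \left(-91\right)} - - \frac{1}{49208} = \frac{1}{2} \left(- \frac{1}{91}\right) + \frac{1}{49208} = - \frac{1}{182} + \frac{1}{49208} = - \frac{24513}{4477928}$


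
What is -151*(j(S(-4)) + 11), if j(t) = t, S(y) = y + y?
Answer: -453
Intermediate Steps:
S(y) = 2*y
-151*(j(S(-4)) + 11) = -151*(2*(-4) + 11) = -151*(-8 + 11) = -151*3 = -453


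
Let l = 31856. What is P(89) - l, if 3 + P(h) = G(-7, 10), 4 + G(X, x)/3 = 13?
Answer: -31832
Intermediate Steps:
G(X, x) = 27 (G(X, x) = -12 + 3*13 = -12 + 39 = 27)
P(h) = 24 (P(h) = -3 + 27 = 24)
P(89) - l = 24 - 1*31856 = 24 - 31856 = -31832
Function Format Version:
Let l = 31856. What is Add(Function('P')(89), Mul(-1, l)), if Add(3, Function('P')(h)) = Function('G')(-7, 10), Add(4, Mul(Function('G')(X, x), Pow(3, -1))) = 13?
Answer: -31832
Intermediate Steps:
Function('G')(X, x) = 27 (Function('G')(X, x) = Add(-12, Mul(3, 13)) = Add(-12, 39) = 27)
Function('P')(h) = 24 (Function('P')(h) = Add(-3, 27) = 24)
Add(Function('P')(89), Mul(-1, l)) = Add(24, Mul(-1, 31856)) = Add(24, -31856) = -31832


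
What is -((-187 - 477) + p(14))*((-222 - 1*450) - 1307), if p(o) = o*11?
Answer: -1009290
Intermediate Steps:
p(o) = 11*o
-((-187 - 477) + p(14))*((-222 - 1*450) - 1307) = -((-187 - 477) + 11*14)*((-222 - 1*450) - 1307) = -(-664 + 154)*((-222 - 450) - 1307) = -(-510)*(-672 - 1307) = -(-510)*(-1979) = -1*1009290 = -1009290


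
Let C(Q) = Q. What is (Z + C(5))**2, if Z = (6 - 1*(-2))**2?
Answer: 4761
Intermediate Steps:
Z = 64 (Z = (6 + 2)**2 = 8**2 = 64)
(Z + C(5))**2 = (64 + 5)**2 = 69**2 = 4761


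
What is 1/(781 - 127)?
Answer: 1/654 ≈ 0.0015291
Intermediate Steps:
1/(781 - 127) = 1/654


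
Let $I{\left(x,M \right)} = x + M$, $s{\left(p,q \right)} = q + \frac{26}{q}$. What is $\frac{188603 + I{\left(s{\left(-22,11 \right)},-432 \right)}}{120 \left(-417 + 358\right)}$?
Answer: $- \frac{517507}{19470} \approx -26.58$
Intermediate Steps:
$I{\left(x,M \right)} = M + x$
$\frac{188603 + I{\left(s{\left(-22,11 \right)},-432 \right)}}{120 \left(-417 + 358\right)} = \frac{188603 - \left(421 - \frac{26}{11}\right)}{120 \left(-417 + 358\right)} = \frac{188603 + \left(-432 + \left(11 + 26 \cdot \frac{1}{11}\right)\right)}{120 \left(-59\right)} = \frac{188603 + \left(-432 + \left(11 + \frac{26}{11}\right)\right)}{-7080} = \left(188603 + \left(-432 + \frac{147}{11}\right)\right) \left(- \frac{1}{7080}\right) = \left(188603 - \frac{4605}{11}\right) \left(- \frac{1}{7080}\right) = \frac{2070028}{11} \left(- \frac{1}{7080}\right) = - \frac{517507}{19470}$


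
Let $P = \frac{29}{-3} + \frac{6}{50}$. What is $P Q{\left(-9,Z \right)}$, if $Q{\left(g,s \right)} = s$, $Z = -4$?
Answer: $\frac{2864}{75} \approx 38.187$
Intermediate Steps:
$P = - \frac{716}{75}$ ($P = 29 \left(- \frac{1}{3}\right) + 6 \cdot \frac{1}{50} = - \frac{29}{3} + \frac{3}{25} = - \frac{716}{75} \approx -9.5467$)
$P Q{\left(-9,Z \right)} = \left(- \frac{716}{75}\right) \left(-4\right) = \frac{2864}{75}$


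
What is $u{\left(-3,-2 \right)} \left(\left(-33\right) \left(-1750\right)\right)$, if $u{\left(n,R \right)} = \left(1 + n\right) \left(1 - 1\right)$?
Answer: $0$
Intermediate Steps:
$u{\left(n,R \right)} = 0$ ($u{\left(n,R \right)} = \left(1 + n\right) 0 = 0$)
$u{\left(-3,-2 \right)} \left(\left(-33\right) \left(-1750\right)\right) = 0 \left(\left(-33\right) \left(-1750\right)\right) = 0 \cdot 57750 = 0$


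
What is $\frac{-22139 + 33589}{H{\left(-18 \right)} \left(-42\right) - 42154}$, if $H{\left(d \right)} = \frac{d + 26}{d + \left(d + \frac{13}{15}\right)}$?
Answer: $- \frac{3017075}{11105059} \approx -0.27168$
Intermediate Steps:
$H{\left(d \right)} = \frac{26 + d}{\frac{13}{15} + 2 d}$ ($H{\left(d \right)} = \frac{26 + d}{d + \left(d + 13 \cdot \frac{1}{15}\right)} = \frac{26 + d}{d + \left(d + \frac{13}{15}\right)} = \frac{26 + d}{d + \left(\frac{13}{15} + d\right)} = \frac{26 + d}{\frac{13}{15} + 2 d}$)
$\frac{-22139 + 33589}{H{\left(-18 \right)} \left(-42\right) - 42154} = \frac{-22139 + 33589}{\frac{15 \left(26 - 18\right)}{13 + 30 \left(-18\right)} \left(-42\right) - 42154} = \frac{11450}{15 \frac{1}{13 - 540} \cdot 8 \left(-42\right) - 42154} = \frac{11450}{15 \frac{1}{-527} \cdot 8 \left(-42\right) - 42154} = \frac{11450}{15 \left(- \frac{1}{527}\right) 8 \left(-42\right) - 42154} = \frac{11450}{\left(- \frac{120}{527}\right) \left(-42\right) - 42154} = \frac{11450}{\frac{5040}{527} - 42154} = \frac{11450}{- \frac{22210118}{527}} = 11450 \left(- \frac{527}{22210118}\right) = - \frac{3017075}{11105059}$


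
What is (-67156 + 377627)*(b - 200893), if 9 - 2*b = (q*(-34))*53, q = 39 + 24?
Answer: -89493576221/2 ≈ -4.4747e+10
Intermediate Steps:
q = 63
b = 113535/2 (b = 9/2 - 63*(-34)*53/2 = 9/2 - (-1071)*53 = 9/2 - ½*(-113526) = 9/2 + 56763 = 113535/2 ≈ 56768.)
(-67156 + 377627)*(b - 200893) = (-67156 + 377627)*(113535/2 - 200893) = 310471*(-288251/2) = -89493576221/2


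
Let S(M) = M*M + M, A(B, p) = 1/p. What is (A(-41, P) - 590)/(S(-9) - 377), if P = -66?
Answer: 38941/20130 ≈ 1.9345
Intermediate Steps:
S(M) = M + M**2 (S(M) = M**2 + M = M + M**2)
(A(-41, P) - 590)/(S(-9) - 377) = (1/(-66) - 590)/(-9*(1 - 9) - 377) = (-1/66 - 590)/(-9*(-8) - 377) = -38941/(66*(72 - 377)) = -38941/66/(-305) = -38941/66*(-1/305) = 38941/20130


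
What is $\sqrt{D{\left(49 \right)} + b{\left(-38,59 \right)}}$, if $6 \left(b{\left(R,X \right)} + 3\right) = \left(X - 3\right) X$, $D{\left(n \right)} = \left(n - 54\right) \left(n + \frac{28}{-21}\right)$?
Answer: $\frac{4 \sqrt{174}}{3} \approx 17.588$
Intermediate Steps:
$D{\left(n \right)} = \left(-54 + n\right) \left(- \frac{4}{3} + n\right)$ ($D{\left(n \right)} = \left(-54 + n\right) \left(n + 28 \left(- \frac{1}{21}\right)\right) = \left(-54 + n\right) \left(n - \frac{4}{3}\right) = \left(-54 + n\right) \left(- \frac{4}{3} + n\right)$)
$b{\left(R,X \right)} = -3 + \frac{X \left(-3 + X\right)}{6}$ ($b{\left(R,X \right)} = -3 + \frac{\left(X - 3\right) X}{6} = -3 + \frac{\left(-3 + X\right) X}{6} = -3 + \frac{X \left(-3 + X\right)}{6}$)
$\sqrt{D{\left(49 \right)} + b{\left(-38,59 \right)}} = \sqrt{\left(72 + 49^{2} - \frac{8134}{3}\right) - \left(\frac{65}{2} - \frac{3481}{6}\right)} = \sqrt{\left(72 + 2401 - \frac{8134}{3}\right) - - \frac{1643}{3}} = \sqrt{- \frac{715}{3} - - \frac{1643}{3}} = \sqrt{- \frac{715}{3} + \frac{1643}{3}} = \sqrt{\frac{928}{3}} = \frac{4 \sqrt{174}}{3}$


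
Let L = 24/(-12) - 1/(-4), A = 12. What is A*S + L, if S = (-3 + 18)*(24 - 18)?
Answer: 4313/4 ≈ 1078.3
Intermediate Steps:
L = -7/4 (L = 24*(-1/12) - 1*(-¼) = -2 + ¼ = -7/4 ≈ -1.7500)
S = 90 (S = 15*6 = 90)
A*S + L = 12*90 - 7/4 = 1080 - 7/4 = 4313/4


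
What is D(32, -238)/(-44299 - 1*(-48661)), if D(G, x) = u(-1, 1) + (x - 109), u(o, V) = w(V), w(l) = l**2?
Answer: -173/2181 ≈ -0.079321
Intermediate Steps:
u(o, V) = V**2
D(G, x) = -108 + x (D(G, x) = 1**2 + (x - 109) = 1 + (-109 + x) = -108 + x)
D(32, -238)/(-44299 - 1*(-48661)) = (-108 - 238)/(-44299 - 1*(-48661)) = -346/(-44299 + 48661) = -346/4362 = -346*1/4362 = -173/2181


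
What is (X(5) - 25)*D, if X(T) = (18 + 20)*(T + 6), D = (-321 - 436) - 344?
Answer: -432693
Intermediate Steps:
D = -1101 (D = -757 - 344 = -1101)
X(T) = 228 + 38*T (X(T) = 38*(6 + T) = 228 + 38*T)
(X(5) - 25)*D = ((228 + 38*5) - 25)*(-1101) = ((228 + 190) - 25)*(-1101) = (418 - 25)*(-1101) = 393*(-1101) = -432693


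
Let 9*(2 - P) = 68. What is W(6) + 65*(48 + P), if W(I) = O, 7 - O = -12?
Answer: 25001/9 ≈ 2777.9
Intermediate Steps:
O = 19 (O = 7 - 1*(-12) = 7 + 12 = 19)
P = -50/9 (P = 2 - 1/9*68 = 2 - 68/9 = -50/9 ≈ -5.5556)
W(I) = 19
W(6) + 65*(48 + P) = 19 + 65*(48 - 50/9) = 19 + 65*(382/9) = 19 + 24830/9 = 25001/9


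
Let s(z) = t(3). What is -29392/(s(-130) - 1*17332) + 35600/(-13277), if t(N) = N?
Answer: -226674816/230077133 ≈ -0.98521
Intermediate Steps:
s(z) = 3
-29392/(s(-130) - 1*17332) + 35600/(-13277) = -29392/(3 - 1*17332) + 35600/(-13277) = -29392/(3 - 17332) + 35600*(-1/13277) = -29392/(-17329) - 35600/13277 = -29392*(-1/17329) - 35600/13277 = 29392/17329 - 35600/13277 = -226674816/230077133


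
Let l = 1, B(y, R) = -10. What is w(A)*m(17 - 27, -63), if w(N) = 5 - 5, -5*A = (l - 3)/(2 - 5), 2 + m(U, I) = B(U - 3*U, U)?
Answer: 0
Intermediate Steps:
m(U, I) = -12 (m(U, I) = -2 - 10 = -12)
A = -2/15 (A = -(1 - 3)/(5*(2 - 5)) = -(-2)/(5*(-3)) = -(-2)*(-1)/(5*3) = -⅕*⅔ = -2/15 ≈ -0.13333)
w(N) = 0
w(A)*m(17 - 27, -63) = 0*(-12) = 0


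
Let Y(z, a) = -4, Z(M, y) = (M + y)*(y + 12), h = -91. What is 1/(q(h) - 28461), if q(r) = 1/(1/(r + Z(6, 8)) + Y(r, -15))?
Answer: -755/21488244 ≈ -3.5135e-5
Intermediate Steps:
Z(M, y) = (12 + y)*(M + y) (Z(M, y) = (M + y)*(12 + y) = (12 + y)*(M + y))
q(r) = 1/(-4 + 1/(280 + r)) (q(r) = 1/(1/(r + (8**2 + 12*6 + 12*8 + 6*8)) - 4) = 1/(1/(r + (64 + 72 + 96 + 48)) - 4) = 1/(1/(r + 280) - 4) = 1/(1/(280 + r) - 4) = 1/(-4 + 1/(280 + r)))
1/(q(h) - 28461) = 1/((280 - 91)/(-1119 - 4*(-91)) - 28461) = 1/(189/(-1119 + 364) - 28461) = 1/(189/(-755) - 28461) = 1/(-1/755*189 - 28461) = 1/(-189/755 - 28461) = 1/(-21488244/755) = -755/21488244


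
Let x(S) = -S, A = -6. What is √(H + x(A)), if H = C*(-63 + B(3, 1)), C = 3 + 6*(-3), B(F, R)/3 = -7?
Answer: √1266 ≈ 35.581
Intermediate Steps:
B(F, R) = -21 (B(F, R) = 3*(-7) = -21)
C = -15 (C = 3 - 18 = -15)
H = 1260 (H = -15*(-63 - 21) = -15*(-84) = 1260)
√(H + x(A)) = √(1260 - 1*(-6)) = √(1260 + 6) = √1266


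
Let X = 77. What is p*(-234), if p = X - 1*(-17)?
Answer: -21996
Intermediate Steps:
p = 94 (p = 77 - 1*(-17) = 77 + 17 = 94)
p*(-234) = 94*(-234) = -21996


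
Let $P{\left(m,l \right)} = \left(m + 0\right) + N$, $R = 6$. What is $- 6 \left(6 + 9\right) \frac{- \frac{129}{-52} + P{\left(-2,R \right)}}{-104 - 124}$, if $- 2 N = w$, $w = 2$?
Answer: $- \frac{405}{1976} \approx -0.20496$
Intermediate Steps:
$N = -1$ ($N = \left(- \frac{1}{2}\right) 2 = -1$)
$P{\left(m,l \right)} = -1 + m$ ($P{\left(m,l \right)} = \left(m + 0\right) - 1 = m - 1 = -1 + m$)
$- 6 \left(6 + 9\right) \frac{- \frac{129}{-52} + P{\left(-2,R \right)}}{-104 - 124} = - 6 \left(6 + 9\right) \frac{- \frac{129}{-52} - 3}{-104 - 124} = \left(-6\right) 15 \frac{\left(-129\right) \left(- \frac{1}{52}\right) - 3}{-228} = - 90 \left(\frac{129}{52} - 3\right) \left(- \frac{1}{228}\right) = - 90 \left(\left(- \frac{27}{52}\right) \left(- \frac{1}{228}\right)\right) = \left(-90\right) \frac{9}{3952} = - \frac{405}{1976}$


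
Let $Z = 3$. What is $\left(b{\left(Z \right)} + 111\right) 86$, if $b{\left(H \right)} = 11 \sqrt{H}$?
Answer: $9546 + 946 \sqrt{3} \approx 11185.0$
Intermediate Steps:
$\left(b{\left(Z \right)} + 111\right) 86 = \left(11 \sqrt{3} + 111\right) 86 = \left(111 + 11 \sqrt{3}\right) 86 = 9546 + 946 \sqrt{3}$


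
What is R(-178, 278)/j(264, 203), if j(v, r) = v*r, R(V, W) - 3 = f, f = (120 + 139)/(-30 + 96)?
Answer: 457/3537072 ≈ 0.00012920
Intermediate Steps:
f = 259/66 ≈ 3.9242
R(V, W) = 457/66 (R(V, W) = 3 + 259/66 = 457/66)
j(v, r) = r*v
R(-178, 278)/j(264, 203) = 457/(66*((203*264))) = (457/66)/53592 = (457/66)*(1/53592) = 457/3537072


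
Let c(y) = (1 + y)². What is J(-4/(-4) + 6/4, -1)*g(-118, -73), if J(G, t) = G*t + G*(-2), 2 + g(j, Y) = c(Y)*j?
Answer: 4587855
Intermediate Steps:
g(j, Y) = -2 + j*(1 + Y)² (g(j, Y) = -2 + (1 + Y)²*j = -2 + j*(1 + Y)²)
J(G, t) = -2*G + G*t (J(G, t) = G*t - 2*G = -2*G + G*t)
J(-4/(-4) + 6/4, -1)*g(-118, -73) = ((-4/(-4) + 6/4)*(-2 - 1))*(-2 - 118*(1 - 73)²) = ((-4*(-¼) + 6*(¼))*(-3))*(-2 - 118*(-72)²) = ((1 + 3/2)*(-3))*(-2 - 118*5184) = ((5/2)*(-3))*(-2 - 611712) = -15/2*(-611714) = 4587855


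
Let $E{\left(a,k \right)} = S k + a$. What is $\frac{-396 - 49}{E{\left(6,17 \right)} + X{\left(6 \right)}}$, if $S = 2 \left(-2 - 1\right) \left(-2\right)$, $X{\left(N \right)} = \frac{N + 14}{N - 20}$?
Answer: $- \frac{623}{292} \approx -2.1336$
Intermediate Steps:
$X{\left(N \right)} = \frac{14 + N}{-20 + N}$
$S = 12$ ($S = 2 \left(-3\right) \left(-2\right) = \left(-6\right) \left(-2\right) = 12$)
$E{\left(a,k \right)} = a + 12 k$ ($E{\left(a,k \right)} = 12 k + a = a + 12 k$)
$\frac{-396 - 49}{E{\left(6,17 \right)} + X{\left(6 \right)}} = \frac{-396 - 49}{\left(6 + 12 \cdot 17\right) + \frac{14 + 6}{-20 + 6}} = - \frac{445}{\left(6 + 204\right) + \frac{1}{-14} \cdot 20} = - \frac{445}{210 - \frac{10}{7}} = - \frac{445}{\frac{1460}{7}} = \left(-445\right) \frac{7}{1460} = - \frac{623}{292}$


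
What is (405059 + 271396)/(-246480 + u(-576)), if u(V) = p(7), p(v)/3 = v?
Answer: -225485/82153 ≈ -2.7447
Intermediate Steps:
p(v) = 3*v
u(V) = 21 (u(V) = 3*7 = 21)
(405059 + 271396)/(-246480 + u(-576)) = (405059 + 271396)/(-246480 + 21) = 676455/(-246459) = 676455*(-1/246459) = -225485/82153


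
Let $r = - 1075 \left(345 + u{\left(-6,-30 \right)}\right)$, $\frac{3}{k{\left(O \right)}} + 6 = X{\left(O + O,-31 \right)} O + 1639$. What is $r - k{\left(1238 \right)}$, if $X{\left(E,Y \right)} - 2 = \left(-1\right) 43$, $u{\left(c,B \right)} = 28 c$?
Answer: $- \frac{3115753124}{16375} \approx -1.9028 \cdot 10^{5}$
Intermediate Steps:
$X{\left(E,Y \right)} = -41$ ($X{\left(E,Y \right)} = 2 - 43 = -41$)
$k{\left(O \right)} = \frac{3}{1633 - 41 O}$ ($k{\left(O \right)} = \frac{3}{-6 - \left(-1639 + 41 O\right)} = \frac{3}{1633 - 41 O}$)
$r = -190275$ ($r = - 1075 \left(345 + 28 \left(-6\right)\right) = - 1075 \left(345 - 168\right) = \left(-1075\right) 177 = -190275$)
$r - k{\left(1238 \right)} = -190275 - \frac{3}{1633 - 50758} = -190275 - \frac{3}{-49125} = -190275 - 3 \left(- \frac{1}{49125}\right) = -190275 - - \frac{1}{16375} = -190275 + \frac{1}{16375} = - \frac{3115753124}{16375}$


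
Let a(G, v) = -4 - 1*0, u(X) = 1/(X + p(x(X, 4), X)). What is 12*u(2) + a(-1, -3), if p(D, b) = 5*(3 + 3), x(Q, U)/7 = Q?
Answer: -29/8 ≈ -3.6250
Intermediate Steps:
x(Q, U) = 7*Q
p(D, b) = 30 (p(D, b) = 5*6 = 30)
u(X) = 1/(30 + X) (u(X) = 1/(X + 30) = 1/(30 + X))
a(G, v) = -4 (a(G, v) = -4 + 0 = -4)
12*u(2) + a(-1, -3) = 12/(30 + 2) - 4 = 12/32 - 4 = 12*(1/32) - 4 = 3/8 - 4 = -29/8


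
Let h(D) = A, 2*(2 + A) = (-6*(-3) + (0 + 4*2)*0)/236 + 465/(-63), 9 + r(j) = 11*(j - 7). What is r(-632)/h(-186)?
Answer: 34880328/28013 ≈ 1245.1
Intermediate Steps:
r(j) = -86 + 11*j (r(j) = -9 + 11*(j - 7) = -9 + 11*(-7 + j) = -9 + (-77 + 11*j) = -86 + 11*j)
A = -28013/4956 (A = -2 + ((-6*(-3) + (0 + 4*2)*0)/236 + 465/(-63))/2 = -2 + ((18 + (0 + 8)*0)*(1/236) + 465*(-1/63))/2 = -2 + ((18 + 8*0)*(1/236) - 155/21)/2 = -2 + ((18 + 0)*(1/236) - 155/21)/2 = -2 + (18*(1/236) - 155/21)/2 = -2 + (9/118 - 155/21)/2 = -2 + (1/2)*(-18101/2478) = -2 - 18101/4956 = -28013/4956 ≈ -5.6523)
h(D) = -28013/4956
r(-632)/h(-186) = (-86 + 11*(-632))/(-28013/4956) = (-86 - 6952)*(-4956/28013) = -7038*(-4956/28013) = 34880328/28013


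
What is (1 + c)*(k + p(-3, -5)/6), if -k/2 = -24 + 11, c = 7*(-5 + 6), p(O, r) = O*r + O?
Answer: 224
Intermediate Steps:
p(O, r) = O + O*r
c = 7 (c = 7*1 = 7)
k = 26 (k = -2*(-24 + 11) = -2*(-13) = 26)
(1 + c)*(k + p(-3, -5)/6) = (1 + 7)*(26 - 3*(1 - 5)/6) = 8*(26 - 3*(-4)*(1/6)) = 8*(26 + 12*(1/6)) = 8*(26 + 2) = 8*28 = 224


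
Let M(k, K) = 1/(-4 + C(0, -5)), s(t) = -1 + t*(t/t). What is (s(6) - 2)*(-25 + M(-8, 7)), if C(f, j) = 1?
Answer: -76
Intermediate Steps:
s(t) = -1 + t (s(t) = -1 + t*1 = -1 + t)
M(k, K) = -1/3 (M(k, K) = 1/(-4 + 1) = 1/(-3) = -1/3)
(s(6) - 2)*(-25 + M(-8, 7)) = ((-1 + 6) - 2)*(-25 - 1/3) = (5 - 2)*(-76/3) = 3*(-76/3) = -76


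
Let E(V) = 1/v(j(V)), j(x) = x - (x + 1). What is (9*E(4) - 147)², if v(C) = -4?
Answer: 356409/16 ≈ 22276.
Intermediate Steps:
j(x) = -1 (j(x) = x - (1 + x) = x + (-1 - x) = -1)
E(V) = -¼ (E(V) = 1/(-4) = -¼)
(9*E(4) - 147)² = (9*(-¼) - 147)² = (-9/4 - 147)² = (-597/4)² = 356409/16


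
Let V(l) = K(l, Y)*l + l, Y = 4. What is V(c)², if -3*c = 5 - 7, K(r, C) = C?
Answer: 100/9 ≈ 11.111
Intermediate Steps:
c = ⅔ (c = -(5 - 7)/3 = -⅓*(-2) = ⅔ ≈ 0.66667)
V(l) = 5*l (V(l) = 4*l + l = 5*l)
V(c)² = (5*(⅔))² = (10/3)² = 100/9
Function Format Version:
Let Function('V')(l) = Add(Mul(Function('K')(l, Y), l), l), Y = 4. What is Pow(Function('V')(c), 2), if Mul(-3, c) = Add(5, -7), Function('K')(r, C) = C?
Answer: Rational(100, 9) ≈ 11.111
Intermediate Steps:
c = Rational(2, 3) (c = Mul(Rational(-1, 3), Add(5, -7)) = Mul(Rational(-1, 3), -2) = Rational(2, 3) ≈ 0.66667)
Function('V')(l) = Mul(5, l) (Function('V')(l) = Add(Mul(4, l), l) = Mul(5, l))
Pow(Function('V')(c), 2) = Pow(Mul(5, Rational(2, 3)), 2) = Pow(Rational(10, 3), 2) = Rational(100, 9)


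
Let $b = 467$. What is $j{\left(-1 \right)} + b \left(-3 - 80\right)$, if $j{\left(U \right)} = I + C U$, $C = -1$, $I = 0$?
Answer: $-38760$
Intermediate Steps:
$j{\left(U \right)} = - U$ ($j{\left(U \right)} = 0 - U = - U$)
$j{\left(-1 \right)} + b \left(-3 - 80\right) = \left(-1\right) \left(-1\right) + 467 \left(-3 - 80\right) = 1 + 467 \left(-3 - 80\right) = 1 + 467 \left(-83\right) = 1 - 38761 = -38760$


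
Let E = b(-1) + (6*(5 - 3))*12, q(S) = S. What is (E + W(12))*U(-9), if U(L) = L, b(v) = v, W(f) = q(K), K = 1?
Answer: -1296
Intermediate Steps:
W(f) = 1
E = 143 (E = -1 + (6*(5 - 3))*12 = -1 + (6*2)*12 = -1 + 12*12 = -1 + 144 = 143)
(E + W(12))*U(-9) = (143 + 1)*(-9) = 144*(-9) = -1296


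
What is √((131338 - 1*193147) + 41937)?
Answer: 12*I*√138 ≈ 140.97*I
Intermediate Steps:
√((131338 - 1*193147) + 41937) = √((131338 - 193147) + 41937) = √(-61809 + 41937) = √(-19872) = 12*I*√138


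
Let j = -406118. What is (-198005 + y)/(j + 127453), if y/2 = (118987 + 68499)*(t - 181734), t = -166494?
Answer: 130575947621/278665 ≈ 4.6858e+5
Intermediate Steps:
y = -130575749616 (y = 2*((118987 + 68499)*(-166494 - 181734)) = 2*(187486*(-348228)) = 2*(-65287874808) = -130575749616)
(-198005 + y)/(j + 127453) = (-198005 - 130575749616)/(-406118 + 127453) = -130575947621/(-278665) = -130575947621*(-1/278665) = 130575947621/278665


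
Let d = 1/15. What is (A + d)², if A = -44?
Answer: 434281/225 ≈ 1930.1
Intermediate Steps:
d = 1/15 ≈ 0.066667
(A + d)² = (-44 + 1/15)² = (-659/15)² = 434281/225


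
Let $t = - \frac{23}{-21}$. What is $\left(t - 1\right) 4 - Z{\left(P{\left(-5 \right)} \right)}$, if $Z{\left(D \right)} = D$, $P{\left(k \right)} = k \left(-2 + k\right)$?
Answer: $- \frac{727}{21} \approx -34.619$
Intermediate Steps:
$t = \frac{23}{21}$ ($t = \left(-23\right) \left(- \frac{1}{21}\right) = \frac{23}{21} \approx 1.0952$)
$\left(t - 1\right) 4 - Z{\left(P{\left(-5 \right)} \right)} = \left(\frac{23}{21} - 1\right) 4 - - 5 \left(-2 - 5\right) = \frac{2}{21} \cdot 4 - \left(-5\right) \left(-7\right) = \frac{8}{21} - 35 = - \frac{727}{21}$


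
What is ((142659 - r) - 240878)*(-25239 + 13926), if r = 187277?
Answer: 3229816248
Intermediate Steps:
((142659 - r) - 240878)*(-25239 + 13926) = ((142659 - 1*187277) - 240878)*(-25239 + 13926) = ((142659 - 187277) - 240878)*(-11313) = (-44618 - 240878)*(-11313) = -285496*(-11313) = 3229816248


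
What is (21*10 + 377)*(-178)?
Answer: -104486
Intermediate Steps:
(21*10 + 377)*(-178) = (210 + 377)*(-178) = 587*(-178) = -104486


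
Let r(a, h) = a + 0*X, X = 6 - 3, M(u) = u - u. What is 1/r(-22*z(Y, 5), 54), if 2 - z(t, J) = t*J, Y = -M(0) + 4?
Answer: 1/396 ≈ 0.0025253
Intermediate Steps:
M(u) = 0
Y = 4 (Y = -1*0 + 4 = 0 + 4 = 4)
z(t, J) = 2 - J*t (z(t, J) = 2 - t*J = 2 - J*t)
X = 3
r(a, h) = a (r(a, h) = a + 0*3 = a + 0 = a)
1/r(-22*z(Y, 5), 54) = 1/(-22*(2 - 1*5*4)) = 1/(-22*(2 - 20)) = 1/(-22*(-18)) = 1/396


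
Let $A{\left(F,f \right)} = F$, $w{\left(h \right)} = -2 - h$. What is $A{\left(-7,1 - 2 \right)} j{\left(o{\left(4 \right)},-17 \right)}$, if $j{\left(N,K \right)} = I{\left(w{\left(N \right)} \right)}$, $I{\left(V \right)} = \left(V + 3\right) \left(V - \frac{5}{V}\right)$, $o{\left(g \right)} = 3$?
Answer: $-56$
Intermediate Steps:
$I{\left(V \right)} = \left(3 + V\right) \left(V - \frac{5}{V}\right)$
$j{\left(N,K \right)} = -11 + \left(-2 - N\right)^{2} - \frac{15}{-2 - N} - 3 N$ ($j{\left(N,K \right)} = -5 + \left(-2 - N\right)^{2} - \frac{15}{-2 - N} + 3 \left(-2 - N\right) = -5 + \left(-2 - N\right)^{2} - \frac{15}{-2 - N} - \left(6 + 3 N\right) = -11 + \left(-2 - N\right)^{2} - \frac{15}{-2 - N} - 3 N$)
$A{\left(-7,1 - 2 \right)} j{\left(o{\left(4 \right)},-17 \right)} = - 7 \frac{1 + 3^{3} - 15 + 3 \cdot 3^{2}}{2 + 3} = - 7 \frac{1 + 27 - 15 + 3 \cdot 9}{5} = - 7 \frac{1 + 27 - 15 + 27}{5} = - 7 \cdot \frac{1}{5} \cdot 40 = \left(-7\right) 8 = -56$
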